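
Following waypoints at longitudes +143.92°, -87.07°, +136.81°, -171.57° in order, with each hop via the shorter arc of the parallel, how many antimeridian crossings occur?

Leg 1: +143.92° → -87.07°, shortest Δλ = 129.01° (east) — crosses 180°.
Leg 2: -87.07° → +136.81°, shortest Δλ = -136.12° (west) — crosses 180°.
Leg 3: +136.81° → -171.57°, shortest Δλ = 51.62° (east) — crosses 180°.
Total crossings: 3.

3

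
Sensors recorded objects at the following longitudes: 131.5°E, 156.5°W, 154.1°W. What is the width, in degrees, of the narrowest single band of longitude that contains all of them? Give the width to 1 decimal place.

Sort the longitudes: -156.5°, -154.1°, +131.5°.
Eastward gaps between consecutive values (wrapping around): 2.4°, 285.6°, 72.0°.
Largest gap = 285.6° ⇒ minimal covering band is its complement: 360° − 285.6° = 74.4°.
Band runs from +131.5° eastward to -154.1°, crossing the antimeridian.

74.4°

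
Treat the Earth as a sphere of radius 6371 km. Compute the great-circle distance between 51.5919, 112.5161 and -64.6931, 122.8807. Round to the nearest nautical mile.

6998 nmi

Δλ = 122.8807 − 112.5161 = 10.3646°.
Δφ = -64.6931 − 51.5919 = -116.2850°.
a = sin²(Δφ/2) + cos φ₁ · cos φ₂ · sin²(Δλ/2) = 0.723585.
c = 2·atan2(√a, √(1−a)) = 2.03439 rad → d = 6371·c ≈ 12961.13 km ≈ 6998.45 nmi.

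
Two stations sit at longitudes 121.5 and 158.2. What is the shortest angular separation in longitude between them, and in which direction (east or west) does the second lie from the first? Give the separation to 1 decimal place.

Raw difference: 158.2 − 121.5 = 36.7°.
Normalise into (−180°, 180°]: 36.7° stays 36.7°.
Positive ⇒ the second point lies to the east; separation 36.7°.

36.7° east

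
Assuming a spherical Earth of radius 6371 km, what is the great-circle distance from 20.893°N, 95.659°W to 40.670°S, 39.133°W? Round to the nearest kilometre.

8994 km

Δλ = -39.133 − -95.659 = 56.526°.
Δφ = -40.670 − 20.893 = -61.563°.
a = sin²(Δφ/2) + cos φ₁ · cos φ₂ · sin²(Δλ/2) = 0.420788.
c = 2·atan2(√a, √(1−a)) = 1.41170 rad → d = 6371·c ≈ 8993.95 km.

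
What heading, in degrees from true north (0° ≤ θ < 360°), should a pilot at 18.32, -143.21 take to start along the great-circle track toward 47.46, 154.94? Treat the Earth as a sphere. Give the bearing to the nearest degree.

Δλ = 154.94 − -143.21 = 298.15°; wrapped into (−180°, 180°]: -61.85°.
θ = atan2( sin Δλ · cos φ₂ , cos φ₁ · sin φ₂ − sin φ₁ · cos φ₂ · cos Δλ )
  = atan2(-0.59613, 0.59920) = -44.853° → normalised to [0°, 360°): 315.147°.

315°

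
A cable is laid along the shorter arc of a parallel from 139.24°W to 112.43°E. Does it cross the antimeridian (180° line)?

Naïve |112.43 − -139.24| = 251.67° > 180°, so the shorter arc goes the other way round — across 180°.
Signed shortest Δλ = ((112.43 − -139.24 + 180) mod 360) − 180 = -108.33°.
Going west by 108.33° from -139.24° passes through 180° before reaching +112.43°.

Yes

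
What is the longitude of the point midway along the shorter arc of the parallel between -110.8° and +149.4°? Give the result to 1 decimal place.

-160.7°

Signed shortest Δλ from -110.8° to +149.4° is -99.8°.
Midpoint longitude = -110.8° + (-99.8°)/2 = -110.8° − 49.9° = -160.7°.
(The naïve average (-110.8 + +149.4)/2 = 19.3° is on the wrong side of the globe.)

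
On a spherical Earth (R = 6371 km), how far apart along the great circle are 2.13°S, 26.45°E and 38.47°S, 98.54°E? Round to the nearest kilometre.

Δλ = 98.54 − 26.45 = 72.09°.
Δφ = -38.47 − -2.13 = -36.34°.
a = sin²(Δφ/2) + cos φ₁ · cos φ₂ · sin²(Δλ/2) = 0.368137.
c = 2·atan2(√a, √(1−a)) = 1.30391 rad → d = 6371·c ≈ 8307.24 km.

8307 km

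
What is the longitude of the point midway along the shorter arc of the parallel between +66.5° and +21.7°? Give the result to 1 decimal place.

+44.1°

Signed shortest Δλ from +66.5° to +21.7° is -44.8°.
Midpoint longitude = +66.5° + (-44.8°)/2 = +66.5° − 22.4° = +44.1°.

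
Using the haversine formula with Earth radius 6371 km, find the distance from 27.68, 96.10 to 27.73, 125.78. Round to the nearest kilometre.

2915 km

Δλ = 125.78 − 96.10 = 29.68°.
Δφ = 27.73 − 27.68 = 0.05°.
a = sin²(Δφ/2) + cos φ₁ · cos φ₂ · sin²(Δλ/2) = 0.051419.
c = 2·atan2(√a, √(1−a)) = 0.45749 rad → d = 6371·c ≈ 2914.70 km.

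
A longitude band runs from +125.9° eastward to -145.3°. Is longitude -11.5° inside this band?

No

Band width going east from +125.9° to -145.3°: ((-145.3 − 125.9) mod 360) = 88.8°.
Offset of -11.5° east of the west edge: ((-11.5 − 125.9) mod 360) = 222.6°.
222.6° > 88.8° ⇒ outside.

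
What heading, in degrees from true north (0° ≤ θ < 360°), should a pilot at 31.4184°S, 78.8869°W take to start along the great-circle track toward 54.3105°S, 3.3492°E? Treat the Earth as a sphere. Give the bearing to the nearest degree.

138°

Δλ = 3.3492 − -78.8869 = 82.2361°.
θ = atan2( sin Δλ · cos φ₂ , cos φ₁ · sin φ₂ − sin φ₁ · cos φ₂ · cos Δλ )
  = atan2(0.57804, -0.65203) = 138.442° → normalised to [0°, 360°): 138.442°.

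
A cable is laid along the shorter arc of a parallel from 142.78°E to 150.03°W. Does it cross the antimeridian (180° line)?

Yes

Naïve |-150.03 − 142.78| = 292.81° > 180°, so the shorter arc goes the other way round — across 180°.
Signed shortest Δλ = ((-150.03 − 142.78 + 180) mod 360) − 180 = 67.19°.
Going east by 67.19° from +142.78° passes through 180° before reaching -150.03°.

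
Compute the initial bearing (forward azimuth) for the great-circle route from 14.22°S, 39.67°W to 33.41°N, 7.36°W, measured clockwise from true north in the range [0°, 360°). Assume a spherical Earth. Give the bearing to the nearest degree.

32°

Δλ = -7.36 − -39.67 = 32.31°.
θ = atan2( sin Δλ · cos φ₂ , cos φ₁ · sin φ₂ − sin φ₁ · cos φ₂ · cos Δλ )
  = atan2(0.44617, 0.70706) = 32.253° → normalised to [0°, 360°): 32.253°.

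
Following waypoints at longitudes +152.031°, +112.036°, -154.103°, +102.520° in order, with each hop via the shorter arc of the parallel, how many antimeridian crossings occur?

2

Leg 1: +152.031° → +112.036°, shortest Δλ = -39.995° (west) — does not cross 180°.
Leg 2: +112.036° → -154.103°, shortest Δλ = 93.861° (east) — crosses 180°.
Leg 3: -154.103° → +102.520°, shortest Δλ = -103.377° (west) — crosses 180°.
Total crossings: 2.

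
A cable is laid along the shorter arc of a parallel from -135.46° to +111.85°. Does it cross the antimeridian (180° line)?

Naïve |111.85 − -135.46| = 247.31° > 180°, so the shorter arc goes the other way round — across 180°.
Signed shortest Δλ = ((111.85 − -135.46 + 180) mod 360) − 180 = -112.69°.
Going west by 112.69° from -135.46° passes through 180° before reaching +111.85°.

Yes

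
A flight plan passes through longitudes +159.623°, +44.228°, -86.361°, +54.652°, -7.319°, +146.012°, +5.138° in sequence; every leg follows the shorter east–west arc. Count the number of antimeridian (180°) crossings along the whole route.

Leg 1: +159.623° → +44.228°, shortest Δλ = -115.395° (west) — does not cross 180°.
Leg 2: +44.228° → -86.361°, shortest Δλ = -130.589° (west) — does not cross 180°.
Leg 3: -86.361° → +54.652°, shortest Δλ = 141.013° (east) — does not cross 180°.
Leg 4: +54.652° → -7.319°, shortest Δλ = -61.971° (west) — does not cross 180°.
Leg 5: -7.319° → +146.012°, shortest Δλ = 153.331° (east) — does not cross 180°.
Leg 6: +146.012° → +5.138°, shortest Δλ = -140.874° (west) — does not cross 180°.
Total crossings: 0.

0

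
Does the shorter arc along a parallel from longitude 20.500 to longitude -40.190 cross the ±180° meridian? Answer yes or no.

No

Signed shortest Δλ = ((-40.190 − 20.500 + 180) mod 360) − 180 = -60.69°.
Going west by 60.69° from +20.500° reaches -40.190° without touching 180°.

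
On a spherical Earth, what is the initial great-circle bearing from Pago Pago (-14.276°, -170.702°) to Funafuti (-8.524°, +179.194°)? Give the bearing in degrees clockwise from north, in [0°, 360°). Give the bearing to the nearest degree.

299°

Δλ = 179.194 − -170.702 = 349.896°; wrapped into (−180°, 180°]: -10.104°.
θ = atan2( sin Δλ · cos φ₂ , cos φ₁ · sin φ₂ − sin φ₁ · cos φ₂ · cos Δλ )
  = atan2(-0.17350, 0.09644) = -60.932° → normalised to [0°, 360°): 299.068°.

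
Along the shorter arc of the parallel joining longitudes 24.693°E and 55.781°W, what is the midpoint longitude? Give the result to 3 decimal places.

Signed shortest Δλ from +24.693° to -55.781° is -80.474°.
Midpoint longitude = +24.693° + (-80.474°)/2 = +24.693° − 40.237° = -15.544°.

15.544°W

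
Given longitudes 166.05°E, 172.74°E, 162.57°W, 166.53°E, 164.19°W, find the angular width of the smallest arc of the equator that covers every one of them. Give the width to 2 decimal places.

Sort the longitudes: -164.19°, -162.57°, +166.05°, +166.53°, +172.74°.
Eastward gaps between consecutive values (wrapping around): 1.62°, 328.62°, 0.48°, 6.21°, 23.07°.
Largest gap = 328.62° ⇒ minimal covering band is its complement: 360° − 328.62° = 31.38°.
Band runs from +166.05° eastward to -162.57°, crossing the antimeridian.

31.38°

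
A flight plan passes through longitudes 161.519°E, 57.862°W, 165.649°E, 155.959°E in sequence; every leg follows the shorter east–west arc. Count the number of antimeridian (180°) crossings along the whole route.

2

Leg 1: +161.519° → -57.862°, shortest Δλ = 140.619° (east) — crosses 180°.
Leg 2: -57.862° → +165.649°, shortest Δλ = -136.489° (west) — crosses 180°.
Leg 3: +165.649° → +155.959°, shortest Δλ = -9.69° (west) — does not cross 180°.
Total crossings: 2.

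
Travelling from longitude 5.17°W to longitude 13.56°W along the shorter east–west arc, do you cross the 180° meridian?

Signed shortest Δλ = ((-13.56 − -5.17 + 180) mod 360) − 180 = -8.39°.
Going west by 8.39° from -5.17° reaches -13.56° without touching 180°.

No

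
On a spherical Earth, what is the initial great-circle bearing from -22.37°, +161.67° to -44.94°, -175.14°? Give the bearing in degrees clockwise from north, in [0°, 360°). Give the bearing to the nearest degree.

146°

Δλ = -175.14 − 161.67 = -336.81°; wrapped into (−180°, 180°]: 23.19°.
θ = atan2( sin Δλ · cos φ₂ , cos φ₁ · sin φ₂ − sin φ₁ · cos φ₂ · cos Δλ )
  = atan2(0.27874, -0.40558) = 145.501° → normalised to [0°, 360°): 145.501°.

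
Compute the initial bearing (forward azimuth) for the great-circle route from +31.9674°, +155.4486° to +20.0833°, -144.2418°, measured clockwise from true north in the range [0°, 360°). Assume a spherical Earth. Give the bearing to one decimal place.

86.8°

Δλ = -144.2418 − 155.4486 = -299.6904°; wrapped into (−180°, 180°]: 60.3096°.
θ = atan2( sin Δλ · cos φ₂ , cos φ₁ · sin φ₂ − sin φ₁ · cos φ₂ · cos Δλ )
  = atan2(0.81589, 0.04502) = 86.842° → normalised to [0°, 360°): 86.842°.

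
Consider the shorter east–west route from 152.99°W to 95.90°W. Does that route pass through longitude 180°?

Signed shortest Δλ = ((-95.90 − -152.99 + 180) mod 360) − 180 = 57.09°.
Going east by 57.09° from -152.99° reaches -95.90° without touching 180°.

No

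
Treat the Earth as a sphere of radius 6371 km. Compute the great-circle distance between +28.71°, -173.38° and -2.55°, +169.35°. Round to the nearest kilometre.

3934 km

Δλ = 169.35 − -173.38 = 342.73°; wrapped into (−180°, 180°]: -17.27°.
Δφ = -2.55 − 28.71 = -31.26°.
a = sin²(Δφ/2) + cos φ₁ · cos φ₂ · sin²(Δλ/2) = 0.092340.
c = 2·atan2(√a, √(1−a)) = 0.61752 rad → d = 6371·c ≈ 3934.19 km.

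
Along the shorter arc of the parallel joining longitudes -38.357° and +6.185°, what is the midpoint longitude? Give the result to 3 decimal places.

Signed shortest Δλ from -38.357° to +6.185° is +44.542°.
Midpoint longitude = -38.357° + (+44.542°)/2 = -38.357° + 22.271° = -16.086°.

-16.086°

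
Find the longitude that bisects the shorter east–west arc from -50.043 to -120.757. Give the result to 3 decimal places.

-85.400°

Signed shortest Δλ from -50.043° to -120.757° is -70.714°.
Midpoint longitude = -50.043° + (-70.714°)/2 = -50.043° − 35.357° = -85.400°.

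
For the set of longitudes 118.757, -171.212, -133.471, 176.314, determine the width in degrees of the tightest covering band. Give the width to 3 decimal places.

107.772°

Sort the longitudes: -171.212°, -133.471°, +118.757°, +176.314°.
Eastward gaps between consecutive values (wrapping around): 37.741°, 252.228°, 57.557°, 12.474°.
Largest gap = 252.228° ⇒ minimal covering band is its complement: 360° − 252.228° = 107.772°.
Band runs from +118.757° eastward to -133.471°, crossing the antimeridian.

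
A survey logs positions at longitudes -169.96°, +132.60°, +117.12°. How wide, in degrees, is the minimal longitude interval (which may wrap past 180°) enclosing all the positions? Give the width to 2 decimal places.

72.92°

Sort the longitudes: -169.96°, +117.12°, +132.60°.
Eastward gaps between consecutive values (wrapping around): 287.08°, 15.48°, 57.44°.
Largest gap = 287.08° ⇒ minimal covering band is its complement: 360° − 287.08° = 72.92°.
Band runs from +117.12° eastward to -169.96°, crossing the antimeridian.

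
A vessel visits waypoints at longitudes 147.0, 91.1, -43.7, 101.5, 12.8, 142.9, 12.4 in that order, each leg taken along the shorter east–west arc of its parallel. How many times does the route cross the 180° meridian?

0

Leg 1: +147.0° → +91.1°, shortest Δλ = -55.9° (west) — does not cross 180°.
Leg 2: +91.1° → -43.7°, shortest Δλ = -134.8° (west) — does not cross 180°.
Leg 3: -43.7° → +101.5°, shortest Δλ = 145.2° (east) — does not cross 180°.
Leg 4: +101.5° → +12.8°, shortest Δλ = -88.7° (west) — does not cross 180°.
Leg 5: +12.8° → +142.9°, shortest Δλ = 130.1° (east) — does not cross 180°.
Leg 6: +142.9° → +12.4°, shortest Δλ = -130.5° (west) — does not cross 180°.
Total crossings: 0.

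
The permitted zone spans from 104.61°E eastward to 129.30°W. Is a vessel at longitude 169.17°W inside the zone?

Yes

Band width going east from +104.61° to -129.30°: ((-129.30 − 104.61) mod 360) = 126.09°.
Offset of -169.17° east of the west edge: ((-169.17 − 104.61) mod 360) = 86.22°.
86.22° ≤ 126.09° ⇒ inside.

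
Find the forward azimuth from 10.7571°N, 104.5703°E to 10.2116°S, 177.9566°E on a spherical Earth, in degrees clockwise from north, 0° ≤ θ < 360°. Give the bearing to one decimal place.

Δλ = 177.9566 − 104.5703 = 73.3863°.
θ = atan2( sin Δλ · cos φ₂ , cos φ₁ · sin φ₂ − sin φ₁ · cos φ₂ · cos Δλ )
  = atan2(0.94308, -0.22669) = 103.516° → normalised to [0°, 360°): 103.516°.

103.5°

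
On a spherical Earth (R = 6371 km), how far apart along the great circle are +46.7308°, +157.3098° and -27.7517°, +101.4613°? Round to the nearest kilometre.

Δλ = 101.4613 − 157.3098 = -55.8485°.
Δφ = -27.7517 − 46.7308 = -74.4825°.
a = sin²(Δφ/2) + cos φ₁ · cos φ₂ · sin²(Δλ/2) = 0.499263.
c = 2·atan2(√a, √(1−a)) = 1.56932 rad → d = 6371·c ≈ 9998.15 km.

9998 km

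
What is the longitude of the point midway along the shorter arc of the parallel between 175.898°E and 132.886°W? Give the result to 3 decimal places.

Signed shortest Δλ from +175.898° to -132.886° is +51.216°.
Midpoint longitude = +175.898° + (+51.216°)/2 = +175.898° + 25.608° = +201.506°.
Normalise into (−180°, 180°]: -158.494°.
(The naïve average (+175.898 + -132.886)/2 = 21.506° is on the wrong side of the globe.)

158.494°W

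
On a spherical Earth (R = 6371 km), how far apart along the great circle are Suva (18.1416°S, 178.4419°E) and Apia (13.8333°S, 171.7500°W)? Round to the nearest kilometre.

1152 km

Δλ = -171.7500 − 178.4419 = -350.1919°; wrapped into (−180°, 180°]: 9.8081°.
Δφ = -13.8333 − -18.1416 = 4.3083°.
a = sin²(Δφ/2) + cos φ₁ · cos φ₂ · sin²(Δλ/2) = 0.008156.
c = 2·atan2(√a, √(1−a)) = 0.18087 rad → d = 6371·c ≈ 1152.32 km.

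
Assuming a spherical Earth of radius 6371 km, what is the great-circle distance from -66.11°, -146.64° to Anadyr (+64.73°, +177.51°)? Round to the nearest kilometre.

Δλ = 177.51 − -146.64 = 324.15°; wrapped into (−180°, 180°]: -35.85°.
Δφ = 64.73 − -66.11 = 130.84°.
a = sin²(Δφ/2) + cos φ₁ · cos φ₂ · sin²(Δλ/2) = 0.843350.
c = 2·atan2(√a, √(1−a)) = 2.32774 rad → d = 6371·c ≈ 14830.01 km.

14830 km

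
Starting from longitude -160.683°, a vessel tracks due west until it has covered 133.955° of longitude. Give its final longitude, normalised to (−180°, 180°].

+65.362°

Start at -160.683°; shift −133.955° → -294.638°.
-294.638° lies outside (−180°, 180°]; add 360° → +65.362°.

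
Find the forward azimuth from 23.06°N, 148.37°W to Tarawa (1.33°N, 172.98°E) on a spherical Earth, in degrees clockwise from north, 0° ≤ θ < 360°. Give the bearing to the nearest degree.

Δλ = 172.98 − -148.37 = 321.35°; wrapped into (−180°, 180°]: -38.65°.
θ = atan2( sin Δλ · cos φ₂ , cos φ₁ · sin φ₂ − sin φ₁ · cos φ₂ · cos Δλ )
  = atan2(-0.62439, -0.28447) = -114.493° → normalised to [0°, 360°): 245.507°.

246°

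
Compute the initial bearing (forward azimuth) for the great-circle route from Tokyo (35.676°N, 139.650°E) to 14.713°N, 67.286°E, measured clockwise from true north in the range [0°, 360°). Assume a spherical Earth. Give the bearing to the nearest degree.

Δλ = 67.286 − 139.650 = -72.364°.
θ = atan2( sin Δλ · cos φ₂ , cos φ₁ · sin φ₂ − sin φ₁ · cos φ₂ · cos Δλ )
  = atan2(-0.92175, 0.03541) = -87.800° → normalised to [0°, 360°): 272.200°.

272°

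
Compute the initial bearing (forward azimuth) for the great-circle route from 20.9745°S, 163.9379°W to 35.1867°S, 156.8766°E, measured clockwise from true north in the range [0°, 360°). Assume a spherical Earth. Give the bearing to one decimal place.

238.9°

Δλ = 156.8766 − -163.9379 = 320.8145°; wrapped into (−180°, 180°]: -39.1855°.
θ = atan2( sin Δλ · cos φ₂ , cos φ₁ · sin φ₂ − sin φ₁ · cos φ₂ · cos Δλ )
  = atan2(-0.51638, -0.31131) = -121.084° → normalised to [0°, 360°): 238.916°.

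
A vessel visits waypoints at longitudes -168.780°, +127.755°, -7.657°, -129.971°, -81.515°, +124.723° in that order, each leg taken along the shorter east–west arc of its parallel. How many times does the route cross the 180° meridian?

2

Leg 1: -168.780° → +127.755°, shortest Δλ = -63.465° (west) — crosses 180°.
Leg 2: +127.755° → -7.657°, shortest Δλ = -135.412° (west) — does not cross 180°.
Leg 3: -7.657° → -129.971°, shortest Δλ = -122.314° (west) — does not cross 180°.
Leg 4: -129.971° → -81.515°, shortest Δλ = 48.456° (east) — does not cross 180°.
Leg 5: -81.515° → +124.723°, shortest Δλ = -153.762° (west) — crosses 180°.
Total crossings: 2.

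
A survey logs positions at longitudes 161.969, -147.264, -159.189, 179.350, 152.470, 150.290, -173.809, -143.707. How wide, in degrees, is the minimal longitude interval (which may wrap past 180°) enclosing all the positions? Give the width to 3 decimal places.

Sort the longitudes: -173.809°, -159.189°, -147.264°, -143.707°, +150.290°, +152.470°, +161.969°, +179.350°.
Eastward gaps between consecutive values (wrapping around): 14.620°, 11.925°, 3.557°, 293.997°, 2.180°, 9.499°, 17.381°, 6.841°.
Largest gap = 293.997° ⇒ minimal covering band is its complement: 360° − 293.997° = 66.003°.
Band runs from +150.290° eastward to -143.707°, crossing the antimeridian.

66.003°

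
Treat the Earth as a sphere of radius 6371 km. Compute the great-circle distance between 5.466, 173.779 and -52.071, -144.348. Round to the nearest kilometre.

7521 km

Δλ = -144.348 − 173.779 = -318.127°; wrapped into (−180°, 180°]: 41.873°.
Δφ = -52.071 − 5.466 = -57.537°.
a = sin²(Δφ/2) + cos φ₁ · cos φ₂ · sin²(Δλ/2) = 0.309753.
c = 2·atan2(√a, √(1−a)) = 1.18047 rad → d = 6371·c ≈ 7520.75 km.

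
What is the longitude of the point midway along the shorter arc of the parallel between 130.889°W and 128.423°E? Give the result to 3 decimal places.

Signed shortest Δλ from -130.889° to +128.423° is -100.688°.
Midpoint longitude = -130.889° + (-100.688°)/2 = -130.889° − 50.344° = -181.233°.
Normalise into (−180°, 180°]: +178.767°.
(The naïve average (-130.889 + +128.423)/2 = -1.233° is on the wrong side of the globe.)

178.767°E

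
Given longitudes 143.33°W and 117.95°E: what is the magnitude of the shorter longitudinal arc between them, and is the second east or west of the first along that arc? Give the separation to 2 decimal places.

Raw difference: 117.95 − -143.33 = 261.28°.
Normalise into (−180°, 180°]: 261.28° − 360° = -98.72°.
Negative ⇒ the second point lies to the west; separation 98.72°.

98.72° west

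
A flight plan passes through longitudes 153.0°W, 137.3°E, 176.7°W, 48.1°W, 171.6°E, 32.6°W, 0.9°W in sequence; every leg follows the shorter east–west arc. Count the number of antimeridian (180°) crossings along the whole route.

4

Leg 1: -153.0° → +137.3°, shortest Δλ = -69.7° (west) — crosses 180°.
Leg 2: +137.3° → -176.7°, shortest Δλ = 46.0° (east) — crosses 180°.
Leg 3: -176.7° → -48.1°, shortest Δλ = 128.6° (east) — does not cross 180°.
Leg 4: -48.1° → +171.6°, shortest Δλ = -140.3° (west) — crosses 180°.
Leg 5: +171.6° → -32.6°, shortest Δλ = 155.8° (east) — crosses 180°.
Leg 6: -32.6° → -0.9°, shortest Δλ = 31.7° (east) — does not cross 180°.
Total crossings: 4.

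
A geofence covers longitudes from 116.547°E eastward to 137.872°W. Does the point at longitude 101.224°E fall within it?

No

Band width going east from +116.547° to -137.872°: ((-137.872 − 116.547) mod 360) = 105.581°.
Offset of +101.224° east of the west edge: ((101.224 − 116.547) mod 360) = 344.677°.
344.677° > 105.581° ⇒ outside.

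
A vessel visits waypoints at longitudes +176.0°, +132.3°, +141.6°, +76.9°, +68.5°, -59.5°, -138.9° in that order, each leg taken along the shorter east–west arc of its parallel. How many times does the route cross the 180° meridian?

Leg 1: +176.0° → +132.3°, shortest Δλ = -43.7° (west) — does not cross 180°.
Leg 2: +132.3° → +141.6°, shortest Δλ = 9.3° (east) — does not cross 180°.
Leg 3: +141.6° → +76.9°, shortest Δλ = -64.7° (west) — does not cross 180°.
Leg 4: +76.9° → +68.5°, shortest Δλ = -8.4° (west) — does not cross 180°.
Leg 5: +68.5° → -59.5°, shortest Δλ = -128.0° (west) — does not cross 180°.
Leg 6: -59.5° → -138.9°, shortest Δλ = -79.4° (west) — does not cross 180°.
Total crossings: 0.

0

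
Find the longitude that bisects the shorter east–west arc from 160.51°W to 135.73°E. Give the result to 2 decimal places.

167.61°E

Signed shortest Δλ from -160.51° to +135.73° is -63.76°.
Midpoint longitude = -160.51° + (-63.76°)/2 = -160.51° − 31.88° = -192.39°.
Normalise into (−180°, 180°]: +167.61°.
(The naïve average (-160.51 + +135.73)/2 = -12.39° is on the wrong side of the globe.)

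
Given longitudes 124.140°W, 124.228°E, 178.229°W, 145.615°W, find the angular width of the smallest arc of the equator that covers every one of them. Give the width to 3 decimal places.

111.632°

Sort the longitudes: -178.229°, -145.615°, -124.140°, +124.228°.
Eastward gaps between consecutive values (wrapping around): 32.614°, 21.475°, 248.368°, 57.543°.
Largest gap = 248.368° ⇒ minimal covering band is its complement: 360° − 248.368° = 111.632°.
Band runs from +124.228° eastward to -124.140°, crossing the antimeridian.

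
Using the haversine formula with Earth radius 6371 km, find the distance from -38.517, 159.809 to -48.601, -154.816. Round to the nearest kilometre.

Δλ = -154.816 − 159.809 = -314.625°; wrapped into (−180°, 180°]: 45.375°.
Δφ = -48.601 − -38.517 = -10.084°.
a = sin²(Δφ/2) + cos φ₁ · cos φ₂ · sin²(Δλ/2) = 0.084699.
c = 2·atan2(√a, √(1−a)) = 0.59061 rad → d = 6371·c ≈ 3762.76 km.

3763 km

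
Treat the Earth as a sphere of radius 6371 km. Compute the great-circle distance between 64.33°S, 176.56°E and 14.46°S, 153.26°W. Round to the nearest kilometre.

6005 km

Δλ = -153.26 − 176.56 = -329.82°; wrapped into (−180°, 180°]: 30.18°.
Δφ = -14.46 − -64.33 = 49.87°.
a = sin²(Δφ/2) + cos φ₁ · cos φ₂ · sin²(Δλ/2) = 0.206167.
c = 2·atan2(√a, √(1−a)) = 0.94263 rad → d = 6371·c ≈ 6005.47 km.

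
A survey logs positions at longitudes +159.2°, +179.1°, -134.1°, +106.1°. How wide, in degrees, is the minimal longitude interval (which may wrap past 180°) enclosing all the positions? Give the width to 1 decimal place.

Sort the longitudes: -134.1°, +106.1°, +159.2°, +179.1°.
Eastward gaps between consecutive values (wrapping around): 240.2°, 53.1°, 19.9°, 46.8°.
Largest gap = 240.2° ⇒ minimal covering band is its complement: 360° − 240.2° = 119.8°.
Band runs from +106.1° eastward to -134.1°, crossing the antimeridian.

119.8°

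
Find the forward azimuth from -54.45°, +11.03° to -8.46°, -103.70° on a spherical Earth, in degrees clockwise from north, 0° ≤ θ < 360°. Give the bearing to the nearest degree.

245°

Δλ = -103.70 − 11.03 = -114.73°.
θ = atan2( sin Δλ · cos φ₂ , cos φ₁ · sin φ₂ − sin φ₁ · cos φ₂ · cos Δλ )
  = atan2(-0.89841, -0.42220) = -115.171° → normalised to [0°, 360°): 244.829°.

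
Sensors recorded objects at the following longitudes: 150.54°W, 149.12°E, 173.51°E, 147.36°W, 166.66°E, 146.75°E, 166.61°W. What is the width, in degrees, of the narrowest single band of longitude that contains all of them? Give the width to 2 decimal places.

Sort the longitudes: -166.61°, -150.54°, -147.36°, +146.75°, +149.12°, +166.66°, +173.51°.
Eastward gaps between consecutive values (wrapping around): 16.07°, 3.18°, 294.11°, 2.37°, 17.54°, 6.85°, 19.88°.
Largest gap = 294.11° ⇒ minimal covering band is its complement: 360° − 294.11° = 65.89°.
Band runs from +146.75° eastward to -147.36°, crossing the antimeridian.

65.89°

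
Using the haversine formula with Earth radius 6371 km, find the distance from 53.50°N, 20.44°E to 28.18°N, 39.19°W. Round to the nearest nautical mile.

Δλ = -39.19 − 20.44 = -59.63°.
Δφ = 28.18 − 53.50 = -25.32°.
a = sin²(Δφ/2) + cos φ₁ · cos φ₂ · sin²(Δλ/2) = 0.177649.
c = 2·atan2(√a, √(1−a)) = 0.87016 rad → d = 6371·c ≈ 5543.81 km ≈ 2993.42 nmi.

2993 nmi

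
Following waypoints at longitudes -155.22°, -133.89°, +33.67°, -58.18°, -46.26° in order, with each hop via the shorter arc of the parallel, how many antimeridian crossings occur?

0

Leg 1: -155.22° → -133.89°, shortest Δλ = 21.33° (east) — does not cross 180°.
Leg 2: -133.89° → +33.67°, shortest Δλ = 167.56° (east) — does not cross 180°.
Leg 3: +33.67° → -58.18°, shortest Δλ = -91.85° (west) — does not cross 180°.
Leg 4: -58.18° → -46.26°, shortest Δλ = 11.92° (east) — does not cross 180°.
Total crossings: 0.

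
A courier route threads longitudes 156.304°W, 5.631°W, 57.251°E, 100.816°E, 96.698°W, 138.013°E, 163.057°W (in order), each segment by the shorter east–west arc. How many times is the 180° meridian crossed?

Leg 1: -156.304° → -5.631°, shortest Δλ = 150.673° (east) — does not cross 180°.
Leg 2: -5.631° → +57.251°, shortest Δλ = 62.882° (east) — does not cross 180°.
Leg 3: +57.251° → +100.816°, shortest Δλ = 43.565° (east) — does not cross 180°.
Leg 4: +100.816° → -96.698°, shortest Δλ = 162.486° (east) — crosses 180°.
Leg 5: -96.698° → +138.013°, shortest Δλ = -125.289° (west) — crosses 180°.
Leg 6: +138.013° → -163.057°, shortest Δλ = 58.93° (east) — crosses 180°.
Total crossings: 3.

3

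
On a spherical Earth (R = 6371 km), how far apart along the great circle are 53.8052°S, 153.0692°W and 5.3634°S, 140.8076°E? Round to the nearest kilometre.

Δλ = 140.8076 − -153.0692 = 293.8768°; wrapped into (−180°, 180°]: -66.1232°.
Δφ = -5.3634 − -53.8052 = 48.4418°.
a = sin²(Δφ/2) + cos φ₁ · cos φ₂ · sin²(Δλ/2) = 0.343291.
c = 2·atan2(√a, √(1−a)) = 1.25201 rad → d = 6371·c ≈ 7976.53 km.

7977 km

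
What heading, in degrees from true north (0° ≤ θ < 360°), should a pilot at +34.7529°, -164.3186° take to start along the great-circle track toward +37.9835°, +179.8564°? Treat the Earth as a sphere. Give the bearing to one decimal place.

Δλ = 179.8564 − -164.3186 = 344.1750°; wrapped into (−180°, 180°]: -15.8250°.
θ = atan2( sin Δλ · cos φ₂ , cos φ₁ · sin φ₂ − sin φ₁ · cos φ₂ · cos Δλ )
  = atan2(-0.21494, 0.07338) = -71.149° → normalised to [0°, 360°): 288.851°.

288.9°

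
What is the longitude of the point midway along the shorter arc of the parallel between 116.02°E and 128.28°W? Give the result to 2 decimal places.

173.87°E

Signed shortest Δλ from +116.02° to -128.28° is +115.70°.
Midpoint longitude = +116.02° + (+115.70°)/2 = +116.02° + 57.85° = +173.87°.
(The naïve average (+116.02 + -128.28)/2 = -6.13° is on the wrong side of the globe.)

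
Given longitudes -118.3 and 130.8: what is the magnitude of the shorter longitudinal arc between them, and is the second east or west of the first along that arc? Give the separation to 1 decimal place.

110.9° west

Raw difference: 130.8 − -118.3 = 249.1°.
Normalise into (−180°, 180°]: 249.1° − 360° = -110.9°.
Negative ⇒ the second point lies to the west; separation 110.9°.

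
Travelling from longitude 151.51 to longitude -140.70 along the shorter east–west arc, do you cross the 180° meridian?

Yes

Naïve |-140.70 − 151.51| = 292.21° > 180°, so the shorter arc goes the other way round — across 180°.
Signed shortest Δλ = ((-140.70 − 151.51 + 180) mod 360) − 180 = 67.79°.
Going east by 67.79° from +151.51° passes through 180° before reaching -140.70°.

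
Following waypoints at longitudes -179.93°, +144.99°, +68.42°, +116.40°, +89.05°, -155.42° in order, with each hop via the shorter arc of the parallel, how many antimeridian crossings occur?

Leg 1: -179.93° → +144.99°, shortest Δλ = -35.08° (west) — crosses 180°.
Leg 2: +144.99° → +68.42°, shortest Δλ = -76.57° (west) — does not cross 180°.
Leg 3: +68.42° → +116.40°, shortest Δλ = 47.98° (east) — does not cross 180°.
Leg 4: +116.40° → +89.05°, shortest Δλ = -27.35° (west) — does not cross 180°.
Leg 5: +89.05° → -155.42°, shortest Δλ = 115.53° (east) — crosses 180°.
Total crossings: 2.

2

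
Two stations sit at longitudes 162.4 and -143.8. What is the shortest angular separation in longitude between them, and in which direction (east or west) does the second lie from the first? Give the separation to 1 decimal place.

Raw difference: -143.8 − 162.4 = -306.2°.
Normalise into (−180°, 180°]: -306.2° + 360° = 53.8°.
Positive ⇒ the second point lies to the east; separation 53.8°.

53.8° east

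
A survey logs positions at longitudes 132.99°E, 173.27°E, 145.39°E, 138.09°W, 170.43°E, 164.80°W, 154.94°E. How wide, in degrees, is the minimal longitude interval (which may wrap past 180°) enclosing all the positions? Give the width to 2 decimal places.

Sort the longitudes: -164.80°, -138.09°, +132.99°, +145.39°, +154.94°, +170.43°, +173.27°.
Eastward gaps between consecutive values (wrapping around): 26.71°, 271.08°, 12.40°, 9.55°, 15.49°, 2.84°, 21.93°.
Largest gap = 271.08° ⇒ minimal covering band is its complement: 360° − 271.08° = 88.92°.
Band runs from +132.99° eastward to -138.09°, crossing the antimeridian.

88.92°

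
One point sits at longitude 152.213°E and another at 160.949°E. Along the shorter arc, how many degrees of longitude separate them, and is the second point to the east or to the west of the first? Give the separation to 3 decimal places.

Raw difference: 160.949 − 152.213 = 8.736°.
Normalise into (−180°, 180°]: 8.736° stays 8.736°.
Positive ⇒ the second point lies to the east; separation 8.736°.

8.736° east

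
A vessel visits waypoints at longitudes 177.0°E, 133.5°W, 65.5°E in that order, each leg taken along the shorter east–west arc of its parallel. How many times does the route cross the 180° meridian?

Leg 1: +177.0° → -133.5°, shortest Δλ = 49.5° (east) — crosses 180°.
Leg 2: -133.5° → +65.5°, shortest Δλ = -161.0° (west) — crosses 180°.
Total crossings: 2.

2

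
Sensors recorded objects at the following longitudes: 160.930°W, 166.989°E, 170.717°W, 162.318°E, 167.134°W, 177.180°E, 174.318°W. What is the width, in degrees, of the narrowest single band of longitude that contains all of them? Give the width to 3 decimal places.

36.752°

Sort the longitudes: -174.318°, -170.717°, -167.134°, -160.930°, +162.318°, +166.989°, +177.180°.
Eastward gaps between consecutive values (wrapping around): 3.601°, 3.583°, 6.204°, 323.248°, 4.671°, 10.191°, 8.502°.
Largest gap = 323.248° ⇒ minimal covering band is its complement: 360° − 323.248° = 36.752°.
Band runs from +162.318° eastward to -160.930°, crossing the antimeridian.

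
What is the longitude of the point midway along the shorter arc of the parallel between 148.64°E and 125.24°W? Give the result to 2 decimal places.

168.30°W

Signed shortest Δλ from +148.64° to -125.24° is +86.12°.
Midpoint longitude = +148.64° + (+86.12°)/2 = +148.64° + 43.06° = +191.70°.
Normalise into (−180°, 180°]: -168.30°.
(The naïve average (+148.64 + -125.24)/2 = 11.7° is on the wrong side of the globe.)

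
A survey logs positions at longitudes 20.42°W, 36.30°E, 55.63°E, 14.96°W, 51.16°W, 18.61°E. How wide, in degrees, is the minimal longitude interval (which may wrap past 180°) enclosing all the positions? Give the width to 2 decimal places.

106.79°

Sort the longitudes: -51.16°, -20.42°, -14.96°, +18.61°, +36.30°, +55.63°.
Eastward gaps between consecutive values (wrapping around): 30.74°, 5.46°, 33.57°, 17.69°, 19.33°, 253.21°.
Largest gap = 253.21° ⇒ minimal covering band is its complement: 360° − 253.21° = 106.79°.
Band runs from -51.16° eastward to +55.63°.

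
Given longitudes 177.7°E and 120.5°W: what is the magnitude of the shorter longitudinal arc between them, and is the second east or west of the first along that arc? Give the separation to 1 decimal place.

Raw difference: -120.5 − 177.7 = -298.2°.
Normalise into (−180°, 180°]: -298.2° + 360° = 61.8°.
Positive ⇒ the second point lies to the east; separation 61.8°.

61.8° east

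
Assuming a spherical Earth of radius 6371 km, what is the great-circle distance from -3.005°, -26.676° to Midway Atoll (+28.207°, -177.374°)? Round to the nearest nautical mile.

Δλ = -177.374 − -26.676 = -150.698°.
Δφ = 28.207 − -3.005 = 31.212°.
a = sin²(Δφ/2) + cos φ₁ · cos φ₂ · sin²(Δλ/2) = 0.896107.
c = 2·atan2(√a, √(1−a)) = 2.48522 rad → d = 6371·c ≈ 15833.37 km ≈ 8549.33 nmi.

8549 nmi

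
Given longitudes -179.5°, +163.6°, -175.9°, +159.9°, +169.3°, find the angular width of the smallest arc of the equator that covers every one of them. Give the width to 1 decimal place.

24.2°

Sort the longitudes: -179.5°, -175.9°, +159.9°, +163.6°, +169.3°.
Eastward gaps between consecutive values (wrapping around): 3.6°, 335.8°, 3.7°, 5.7°, 11.2°.
Largest gap = 335.8° ⇒ minimal covering band is its complement: 360° − 335.8° = 24.2°.
Band runs from +159.9° eastward to -175.9°, crossing the antimeridian.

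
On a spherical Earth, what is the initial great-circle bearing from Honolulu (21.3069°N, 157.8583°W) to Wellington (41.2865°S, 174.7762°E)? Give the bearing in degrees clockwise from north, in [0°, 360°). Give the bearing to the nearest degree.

202°

Δλ = 174.7762 − -157.8583 = 332.6345°; wrapped into (−180°, 180°]: -27.3655°.
θ = atan2( sin Δλ · cos φ₂ , cos φ₁ · sin φ₂ − sin φ₁ · cos φ₂ · cos Δλ )
  = atan2(-0.34540, -0.85721) = -158.054° → normalised to [0°, 360°): 201.946°.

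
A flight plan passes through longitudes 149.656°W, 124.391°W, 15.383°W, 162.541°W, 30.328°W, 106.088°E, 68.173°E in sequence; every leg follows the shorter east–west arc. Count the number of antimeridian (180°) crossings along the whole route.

Leg 1: -149.656° → -124.391°, shortest Δλ = 25.265° (east) — does not cross 180°.
Leg 2: -124.391° → -15.383°, shortest Δλ = 109.008° (east) — does not cross 180°.
Leg 3: -15.383° → -162.541°, shortest Δλ = -147.158° (west) — does not cross 180°.
Leg 4: -162.541° → -30.328°, shortest Δλ = 132.213° (east) — does not cross 180°.
Leg 5: -30.328° → +106.088°, shortest Δλ = 136.416° (east) — does not cross 180°.
Leg 6: +106.088° → +68.173°, shortest Δλ = -37.915° (west) — does not cross 180°.
Total crossings: 0.

0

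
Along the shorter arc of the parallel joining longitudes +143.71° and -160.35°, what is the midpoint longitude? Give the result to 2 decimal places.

+171.68°

Signed shortest Δλ from +143.71° to -160.35° is +55.94°.
Midpoint longitude = +143.71° + (+55.94°)/2 = +143.71° + 27.97° = +171.68°.
(The naïve average (+143.71 + -160.35)/2 = -8.32° is on the wrong side of the globe.)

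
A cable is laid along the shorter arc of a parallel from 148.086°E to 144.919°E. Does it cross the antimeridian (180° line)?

Signed shortest Δλ = ((144.919 − 148.086 + 180) mod 360) − 180 = -3.167°.
Going west by 3.167° from +148.086° reaches +144.919° without touching 180°.

No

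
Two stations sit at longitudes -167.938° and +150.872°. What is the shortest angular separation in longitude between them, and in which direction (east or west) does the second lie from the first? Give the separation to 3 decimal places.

41.190° west

Raw difference: 150.872 − -167.938 = 318.81°.
Normalise into (−180°, 180°]: 318.81° − 360° = -41.19°.
Negative ⇒ the second point lies to the west; separation 41.190°.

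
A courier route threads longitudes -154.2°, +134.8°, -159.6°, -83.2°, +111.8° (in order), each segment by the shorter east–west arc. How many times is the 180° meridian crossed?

3

Leg 1: -154.2° → +134.8°, shortest Δλ = -71.0° (west) — crosses 180°.
Leg 2: +134.8° → -159.6°, shortest Δλ = 65.6° (east) — crosses 180°.
Leg 3: -159.6° → -83.2°, shortest Δλ = 76.4° (east) — does not cross 180°.
Leg 4: -83.2° → +111.8°, shortest Δλ = -165.0° (west) — crosses 180°.
Total crossings: 3.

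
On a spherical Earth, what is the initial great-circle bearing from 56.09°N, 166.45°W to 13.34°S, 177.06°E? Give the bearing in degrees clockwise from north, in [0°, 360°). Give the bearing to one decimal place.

Δλ = 177.06 − -166.45 = 343.51°; wrapped into (−180°, 180°]: -16.49°.
θ = atan2( sin Δλ · cos φ₂ , cos φ₁ · sin φ₂ − sin φ₁ · cos φ₂ · cos Δλ )
  = atan2(-0.27619, -0.90303) = -162.994° → normalised to [0°, 360°): 197.006°.

197.0°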